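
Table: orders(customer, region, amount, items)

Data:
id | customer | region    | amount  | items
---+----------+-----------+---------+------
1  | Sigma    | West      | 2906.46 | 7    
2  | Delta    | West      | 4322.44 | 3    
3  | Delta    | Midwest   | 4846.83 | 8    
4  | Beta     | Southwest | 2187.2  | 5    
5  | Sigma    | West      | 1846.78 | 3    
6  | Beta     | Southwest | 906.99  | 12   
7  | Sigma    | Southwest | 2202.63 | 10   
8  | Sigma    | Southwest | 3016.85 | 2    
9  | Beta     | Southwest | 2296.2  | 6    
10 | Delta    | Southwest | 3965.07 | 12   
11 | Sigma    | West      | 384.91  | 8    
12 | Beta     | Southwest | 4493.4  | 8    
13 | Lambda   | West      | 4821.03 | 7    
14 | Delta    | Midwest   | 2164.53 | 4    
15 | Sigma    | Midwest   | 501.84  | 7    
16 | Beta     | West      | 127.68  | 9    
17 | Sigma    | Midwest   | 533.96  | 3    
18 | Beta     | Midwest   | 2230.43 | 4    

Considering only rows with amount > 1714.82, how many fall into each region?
SELECT region, COUNT(*)
FROM orders
WHERE amount > 1714.82
GROUP BY region

Note: WHERE filters rows before grouping.

Result:
  Midwest: 3
  Southwest: 6
  West: 4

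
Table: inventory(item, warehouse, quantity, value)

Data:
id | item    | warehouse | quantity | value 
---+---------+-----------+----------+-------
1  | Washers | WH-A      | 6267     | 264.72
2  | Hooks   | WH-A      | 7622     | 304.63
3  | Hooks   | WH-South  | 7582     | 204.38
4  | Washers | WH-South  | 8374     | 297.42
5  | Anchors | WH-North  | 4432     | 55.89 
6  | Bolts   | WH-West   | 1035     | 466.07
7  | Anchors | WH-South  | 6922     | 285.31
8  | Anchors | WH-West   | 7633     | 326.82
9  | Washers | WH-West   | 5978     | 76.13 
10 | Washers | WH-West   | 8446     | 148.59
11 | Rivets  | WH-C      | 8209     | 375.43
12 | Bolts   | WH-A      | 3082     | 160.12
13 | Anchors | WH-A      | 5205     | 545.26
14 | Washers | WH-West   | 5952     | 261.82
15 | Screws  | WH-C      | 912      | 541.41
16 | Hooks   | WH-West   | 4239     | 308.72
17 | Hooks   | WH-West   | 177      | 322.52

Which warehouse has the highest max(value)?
SELECT warehouse, MAX(value) as val
FROM inventory
GROUP BY warehouse
ORDER BY val DESC
LIMIT 1

Result: WH-A with max(value) = 545.26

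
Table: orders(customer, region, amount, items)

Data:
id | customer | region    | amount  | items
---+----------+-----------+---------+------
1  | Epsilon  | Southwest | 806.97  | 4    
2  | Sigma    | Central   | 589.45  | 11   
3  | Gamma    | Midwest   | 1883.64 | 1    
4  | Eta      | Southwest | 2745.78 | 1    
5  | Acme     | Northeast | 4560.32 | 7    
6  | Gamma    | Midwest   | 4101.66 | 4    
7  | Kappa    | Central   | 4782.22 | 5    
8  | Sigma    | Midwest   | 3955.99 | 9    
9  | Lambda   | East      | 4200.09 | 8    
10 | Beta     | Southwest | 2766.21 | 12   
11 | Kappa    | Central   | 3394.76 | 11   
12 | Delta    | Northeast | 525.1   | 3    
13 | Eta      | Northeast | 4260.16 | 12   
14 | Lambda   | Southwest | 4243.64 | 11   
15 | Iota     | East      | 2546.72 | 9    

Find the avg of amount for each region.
SELECT region, AVG(amount) as result
FROM orders
GROUP BY region

Result:
  Central: 2922.14
  East: 3373.41
  Midwest: 3313.76
  Northeast: 3115.19
  Southwest: 2640.65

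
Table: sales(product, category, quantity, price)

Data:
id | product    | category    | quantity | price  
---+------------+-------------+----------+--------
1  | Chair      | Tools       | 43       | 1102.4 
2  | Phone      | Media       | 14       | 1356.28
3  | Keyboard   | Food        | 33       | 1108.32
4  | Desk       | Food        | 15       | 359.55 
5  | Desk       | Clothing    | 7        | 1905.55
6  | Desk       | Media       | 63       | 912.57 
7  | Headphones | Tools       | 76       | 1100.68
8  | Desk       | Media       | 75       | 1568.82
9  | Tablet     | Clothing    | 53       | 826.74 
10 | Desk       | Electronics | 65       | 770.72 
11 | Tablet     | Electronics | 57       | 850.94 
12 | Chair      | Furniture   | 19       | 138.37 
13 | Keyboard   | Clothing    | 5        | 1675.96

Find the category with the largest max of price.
SELECT category, MAX(price) as val
FROM sales
GROUP BY category
ORDER BY val DESC
LIMIT 1

Result: Clothing with max(price) = 1905.55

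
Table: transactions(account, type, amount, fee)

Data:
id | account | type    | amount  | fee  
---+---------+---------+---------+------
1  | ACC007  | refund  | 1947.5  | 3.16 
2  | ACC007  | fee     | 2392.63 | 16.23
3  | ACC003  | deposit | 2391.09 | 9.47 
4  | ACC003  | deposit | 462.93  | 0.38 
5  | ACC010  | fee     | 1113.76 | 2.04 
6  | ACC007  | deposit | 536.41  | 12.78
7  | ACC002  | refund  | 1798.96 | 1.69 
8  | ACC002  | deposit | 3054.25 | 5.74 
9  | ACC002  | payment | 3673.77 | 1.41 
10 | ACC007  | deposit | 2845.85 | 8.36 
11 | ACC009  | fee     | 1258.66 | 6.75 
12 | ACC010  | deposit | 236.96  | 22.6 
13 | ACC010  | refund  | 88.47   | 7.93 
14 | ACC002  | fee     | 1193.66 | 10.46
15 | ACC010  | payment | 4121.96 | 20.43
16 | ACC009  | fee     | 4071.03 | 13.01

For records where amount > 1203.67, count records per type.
SELECT type, COUNT(*)
FROM transactions
WHERE amount > 1203.67
GROUP BY type

Note: WHERE filters rows before grouping.

Result:
  deposit: 3
  fee: 3
  payment: 2
  refund: 2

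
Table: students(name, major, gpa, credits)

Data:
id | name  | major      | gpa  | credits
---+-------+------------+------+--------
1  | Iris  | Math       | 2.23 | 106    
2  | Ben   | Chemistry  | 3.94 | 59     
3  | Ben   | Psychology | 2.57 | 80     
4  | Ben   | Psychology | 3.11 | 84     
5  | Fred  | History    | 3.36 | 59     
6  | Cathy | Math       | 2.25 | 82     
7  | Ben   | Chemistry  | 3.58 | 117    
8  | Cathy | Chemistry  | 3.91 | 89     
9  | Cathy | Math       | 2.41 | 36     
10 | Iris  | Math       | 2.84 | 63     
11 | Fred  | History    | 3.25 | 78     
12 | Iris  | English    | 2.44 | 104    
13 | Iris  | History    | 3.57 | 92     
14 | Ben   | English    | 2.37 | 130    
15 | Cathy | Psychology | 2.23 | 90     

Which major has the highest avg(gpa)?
SELECT major, AVG(gpa) as val
FROM students
GROUP BY major
ORDER BY val DESC
LIMIT 1

Result: Chemistry with avg(gpa) = 3.81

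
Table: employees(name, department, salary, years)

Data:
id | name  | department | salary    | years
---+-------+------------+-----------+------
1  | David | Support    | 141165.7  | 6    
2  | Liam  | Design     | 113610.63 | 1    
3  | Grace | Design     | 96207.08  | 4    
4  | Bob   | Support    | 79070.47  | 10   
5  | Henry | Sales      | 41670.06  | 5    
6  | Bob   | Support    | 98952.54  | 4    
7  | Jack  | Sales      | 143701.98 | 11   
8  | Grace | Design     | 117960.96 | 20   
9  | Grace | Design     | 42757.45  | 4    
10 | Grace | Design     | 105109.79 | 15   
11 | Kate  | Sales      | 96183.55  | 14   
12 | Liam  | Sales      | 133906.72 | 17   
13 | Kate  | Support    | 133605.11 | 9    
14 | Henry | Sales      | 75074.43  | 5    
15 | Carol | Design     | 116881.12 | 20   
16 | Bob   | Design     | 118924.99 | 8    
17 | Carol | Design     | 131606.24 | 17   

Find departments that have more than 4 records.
SELECT department, COUNT(*) as cnt
FROM employees
GROUP BY department
HAVING COUNT(*) > 4

Result:
  Design: 8
  Sales: 5

Note: HAVING filters groups after aggregation, WHERE filters rows before.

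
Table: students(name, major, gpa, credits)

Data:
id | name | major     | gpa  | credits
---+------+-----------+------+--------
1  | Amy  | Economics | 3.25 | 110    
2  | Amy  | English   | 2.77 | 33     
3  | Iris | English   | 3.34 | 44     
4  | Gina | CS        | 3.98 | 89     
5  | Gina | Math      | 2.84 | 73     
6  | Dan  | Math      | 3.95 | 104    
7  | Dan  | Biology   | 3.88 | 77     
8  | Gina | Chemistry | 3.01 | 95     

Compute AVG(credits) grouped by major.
SELECT major, AVG(credits) as result
FROM students
GROUP BY major

Result:
  Biology: 77.00
  CS: 89.00
  Chemistry: 95.00
  Economics: 110.00
  English: 38.50
  Math: 88.50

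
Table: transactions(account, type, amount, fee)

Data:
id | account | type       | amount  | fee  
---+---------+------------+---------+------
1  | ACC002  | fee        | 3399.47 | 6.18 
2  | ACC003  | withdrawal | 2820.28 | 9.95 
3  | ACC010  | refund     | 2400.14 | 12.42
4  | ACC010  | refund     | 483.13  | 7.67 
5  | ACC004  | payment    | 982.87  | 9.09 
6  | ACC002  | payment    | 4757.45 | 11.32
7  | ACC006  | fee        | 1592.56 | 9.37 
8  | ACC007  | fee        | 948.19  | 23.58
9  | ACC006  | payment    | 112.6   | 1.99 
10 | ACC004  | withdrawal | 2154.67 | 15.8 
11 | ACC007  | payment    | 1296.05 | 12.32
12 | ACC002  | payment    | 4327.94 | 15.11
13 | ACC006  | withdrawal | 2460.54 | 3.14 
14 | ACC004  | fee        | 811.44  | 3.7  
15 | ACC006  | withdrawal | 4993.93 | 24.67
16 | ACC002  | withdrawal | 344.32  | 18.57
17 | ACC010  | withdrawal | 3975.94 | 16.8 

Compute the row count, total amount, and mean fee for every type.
SELECT type,
       COUNT(*) as cnt,
       SUM(amount) as total_amount,
       AVG(fee) as avg_fee
FROM transactions
GROUP BY type

Result:
  fee: 4 records, 6751.66 total amount, 10.71 avg fee
  payment: 5 records, 11476.91 total amount, 9.97 avg fee
  refund: 2 records, 2883.27 total amount, 10.05 avg fee
  withdrawal: 6 records, 16749.68 total amount, 14.82 avg fee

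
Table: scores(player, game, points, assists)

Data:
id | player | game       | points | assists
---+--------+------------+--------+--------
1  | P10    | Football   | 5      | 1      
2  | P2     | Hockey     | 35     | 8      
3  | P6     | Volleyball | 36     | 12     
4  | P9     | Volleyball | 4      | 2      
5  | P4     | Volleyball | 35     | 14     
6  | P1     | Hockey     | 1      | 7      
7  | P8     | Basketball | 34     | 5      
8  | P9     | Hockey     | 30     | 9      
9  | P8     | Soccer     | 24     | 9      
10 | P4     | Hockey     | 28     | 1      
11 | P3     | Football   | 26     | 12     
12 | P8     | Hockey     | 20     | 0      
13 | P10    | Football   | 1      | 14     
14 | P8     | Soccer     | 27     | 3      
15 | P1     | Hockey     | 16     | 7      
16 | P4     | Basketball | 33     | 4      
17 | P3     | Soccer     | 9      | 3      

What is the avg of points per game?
SELECT game, AVG(points) as result
FROM scores
GROUP BY game

Result:
  Basketball: 33.50
  Football: 10.67
  Hockey: 21.67
  Soccer: 20.00
  Volleyball: 25.00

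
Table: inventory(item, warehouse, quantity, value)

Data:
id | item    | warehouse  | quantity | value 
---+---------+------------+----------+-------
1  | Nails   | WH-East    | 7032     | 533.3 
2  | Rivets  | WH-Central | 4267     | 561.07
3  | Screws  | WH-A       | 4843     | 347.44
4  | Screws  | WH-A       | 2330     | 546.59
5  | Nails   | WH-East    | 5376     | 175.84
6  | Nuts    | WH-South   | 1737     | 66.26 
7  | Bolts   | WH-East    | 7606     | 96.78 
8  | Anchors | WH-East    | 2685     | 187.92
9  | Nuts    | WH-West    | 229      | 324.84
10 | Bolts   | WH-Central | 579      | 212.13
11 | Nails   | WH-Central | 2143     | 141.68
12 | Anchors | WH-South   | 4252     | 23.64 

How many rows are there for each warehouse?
SELECT warehouse, COUNT(*) as count
FROM inventory
GROUP BY warehouse

Result:
  WH-A: 2
  WH-Central: 3
  WH-East: 4
  WH-South: 2
  WH-West: 1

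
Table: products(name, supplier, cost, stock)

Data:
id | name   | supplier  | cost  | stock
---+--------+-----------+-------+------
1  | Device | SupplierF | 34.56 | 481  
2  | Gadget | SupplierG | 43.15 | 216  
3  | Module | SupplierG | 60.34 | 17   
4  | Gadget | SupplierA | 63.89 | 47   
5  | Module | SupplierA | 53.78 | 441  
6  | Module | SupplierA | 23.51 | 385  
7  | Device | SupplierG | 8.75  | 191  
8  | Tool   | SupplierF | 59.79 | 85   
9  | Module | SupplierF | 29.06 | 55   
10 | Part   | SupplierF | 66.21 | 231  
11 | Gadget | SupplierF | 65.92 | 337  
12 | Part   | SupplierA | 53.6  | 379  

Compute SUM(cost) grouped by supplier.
SELECT supplier, SUM(cost) as result
FROM products
GROUP BY supplier

Result:
  SupplierA: 194.78
  SupplierF: 255.54
  SupplierG: 112.24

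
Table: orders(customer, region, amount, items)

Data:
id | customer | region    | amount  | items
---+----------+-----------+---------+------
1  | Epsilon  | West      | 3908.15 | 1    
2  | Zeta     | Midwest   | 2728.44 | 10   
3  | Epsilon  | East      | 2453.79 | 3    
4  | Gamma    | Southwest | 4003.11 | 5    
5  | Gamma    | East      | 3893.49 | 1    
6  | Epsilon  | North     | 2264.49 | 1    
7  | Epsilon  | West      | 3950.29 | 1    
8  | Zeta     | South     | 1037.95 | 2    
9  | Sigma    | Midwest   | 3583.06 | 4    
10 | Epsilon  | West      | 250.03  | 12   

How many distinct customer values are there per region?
SELECT region, COUNT(DISTINCT customer)
FROM orders
GROUP BY region

Result:
  East: 2 distinct
  Midwest: 2 distinct
  North: 1 distinct
  South: 1 distinct
  Southwest: 1 distinct
  West: 1 distinct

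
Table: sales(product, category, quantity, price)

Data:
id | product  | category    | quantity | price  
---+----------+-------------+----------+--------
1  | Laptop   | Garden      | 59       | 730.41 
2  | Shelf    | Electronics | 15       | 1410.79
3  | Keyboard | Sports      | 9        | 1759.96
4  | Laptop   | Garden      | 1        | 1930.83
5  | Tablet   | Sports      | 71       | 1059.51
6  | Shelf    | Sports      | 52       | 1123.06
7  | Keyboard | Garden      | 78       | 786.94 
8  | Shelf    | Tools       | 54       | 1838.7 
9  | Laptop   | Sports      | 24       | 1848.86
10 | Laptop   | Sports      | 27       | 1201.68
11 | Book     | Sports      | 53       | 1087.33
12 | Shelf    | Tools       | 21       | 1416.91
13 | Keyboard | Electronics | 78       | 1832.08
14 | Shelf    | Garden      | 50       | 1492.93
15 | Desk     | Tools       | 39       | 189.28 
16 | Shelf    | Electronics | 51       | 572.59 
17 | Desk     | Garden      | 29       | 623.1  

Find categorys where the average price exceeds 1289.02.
SELECT category, AVG(price)
FROM sales
GROUP BY category
HAVING AVG(price) > 1289.02

Result:
  Sports: avg=1346.73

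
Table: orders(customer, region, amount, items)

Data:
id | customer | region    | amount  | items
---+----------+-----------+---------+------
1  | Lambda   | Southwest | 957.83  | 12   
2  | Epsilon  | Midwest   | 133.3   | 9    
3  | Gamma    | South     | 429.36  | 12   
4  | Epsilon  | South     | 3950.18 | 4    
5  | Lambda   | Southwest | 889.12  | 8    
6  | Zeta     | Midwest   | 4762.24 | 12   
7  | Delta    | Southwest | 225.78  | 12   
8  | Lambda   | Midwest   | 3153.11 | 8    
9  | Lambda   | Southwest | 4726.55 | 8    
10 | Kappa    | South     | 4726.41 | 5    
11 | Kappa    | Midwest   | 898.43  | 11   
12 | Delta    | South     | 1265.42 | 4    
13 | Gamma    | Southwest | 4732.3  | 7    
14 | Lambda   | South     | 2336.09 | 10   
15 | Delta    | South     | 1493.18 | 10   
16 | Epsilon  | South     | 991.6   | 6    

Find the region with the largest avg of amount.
SELECT region, AVG(amount) as val
FROM orders
GROUP BY region
ORDER BY val DESC
LIMIT 1

Result: Southwest with avg(amount) = 2306.32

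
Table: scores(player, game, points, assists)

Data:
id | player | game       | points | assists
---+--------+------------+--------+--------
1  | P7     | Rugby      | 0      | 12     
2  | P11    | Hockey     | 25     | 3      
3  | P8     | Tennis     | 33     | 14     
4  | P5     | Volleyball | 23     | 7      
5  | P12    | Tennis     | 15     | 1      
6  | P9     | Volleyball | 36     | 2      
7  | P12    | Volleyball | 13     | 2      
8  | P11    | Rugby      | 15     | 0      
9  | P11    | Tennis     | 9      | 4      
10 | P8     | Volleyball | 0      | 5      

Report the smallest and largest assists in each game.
SELECT game, MIN(assists), MAX(assists)
FROM scores
GROUP BY game

Result:
  Hockey: min=3, max=3
  Rugby: min=0, max=12
  Tennis: min=1, max=14
  Volleyball: min=2, max=7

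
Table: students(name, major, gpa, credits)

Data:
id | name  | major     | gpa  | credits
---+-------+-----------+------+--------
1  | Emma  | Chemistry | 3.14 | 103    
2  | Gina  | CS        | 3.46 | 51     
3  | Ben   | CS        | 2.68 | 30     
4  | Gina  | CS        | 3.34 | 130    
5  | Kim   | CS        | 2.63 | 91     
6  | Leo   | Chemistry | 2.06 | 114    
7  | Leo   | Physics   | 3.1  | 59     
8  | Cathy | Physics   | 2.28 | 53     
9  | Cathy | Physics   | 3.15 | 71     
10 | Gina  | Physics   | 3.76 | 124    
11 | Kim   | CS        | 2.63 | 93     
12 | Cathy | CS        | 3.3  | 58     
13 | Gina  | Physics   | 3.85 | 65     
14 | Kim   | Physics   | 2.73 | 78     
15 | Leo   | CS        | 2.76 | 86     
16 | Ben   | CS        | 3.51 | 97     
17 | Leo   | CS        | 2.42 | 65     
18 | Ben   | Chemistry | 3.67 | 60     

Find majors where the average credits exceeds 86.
SELECT major, AVG(credits)
FROM students
GROUP BY major
HAVING AVG(credits) > 86

Result:
  Chemistry: avg=92.33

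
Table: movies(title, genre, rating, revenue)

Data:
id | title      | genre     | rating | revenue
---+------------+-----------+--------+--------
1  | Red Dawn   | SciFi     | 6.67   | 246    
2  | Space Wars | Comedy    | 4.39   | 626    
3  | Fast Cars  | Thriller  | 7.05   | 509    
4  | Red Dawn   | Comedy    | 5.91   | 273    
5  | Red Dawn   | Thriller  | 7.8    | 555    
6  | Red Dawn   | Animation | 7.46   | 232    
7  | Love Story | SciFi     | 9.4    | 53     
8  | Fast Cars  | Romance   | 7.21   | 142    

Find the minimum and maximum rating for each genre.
SELECT genre, MIN(rating), MAX(rating)
FROM movies
GROUP BY genre

Result:
  Animation: min=7.46, max=7.46
  Comedy: min=4.39, max=5.91
  Romance: min=7.21, max=7.21
  SciFi: min=6.67, max=9.40
  Thriller: min=7.05, max=7.80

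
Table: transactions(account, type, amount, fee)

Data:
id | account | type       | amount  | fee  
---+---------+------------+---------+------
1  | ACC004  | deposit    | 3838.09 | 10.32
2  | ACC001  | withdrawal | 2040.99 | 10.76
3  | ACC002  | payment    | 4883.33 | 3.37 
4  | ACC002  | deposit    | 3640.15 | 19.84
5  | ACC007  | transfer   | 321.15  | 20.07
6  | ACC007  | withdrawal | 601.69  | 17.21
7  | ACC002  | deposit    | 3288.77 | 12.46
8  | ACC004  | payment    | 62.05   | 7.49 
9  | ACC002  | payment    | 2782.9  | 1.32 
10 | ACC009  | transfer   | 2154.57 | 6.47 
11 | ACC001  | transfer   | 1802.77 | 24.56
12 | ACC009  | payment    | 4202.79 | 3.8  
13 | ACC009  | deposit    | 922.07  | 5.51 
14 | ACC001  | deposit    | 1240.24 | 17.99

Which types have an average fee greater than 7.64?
SELECT type, AVG(fee)
FROM transactions
GROUP BY type
HAVING AVG(fee) > 7.64

Result:
  deposit: avg=13.22
  transfer: avg=17.03
  withdrawal: avg=13.99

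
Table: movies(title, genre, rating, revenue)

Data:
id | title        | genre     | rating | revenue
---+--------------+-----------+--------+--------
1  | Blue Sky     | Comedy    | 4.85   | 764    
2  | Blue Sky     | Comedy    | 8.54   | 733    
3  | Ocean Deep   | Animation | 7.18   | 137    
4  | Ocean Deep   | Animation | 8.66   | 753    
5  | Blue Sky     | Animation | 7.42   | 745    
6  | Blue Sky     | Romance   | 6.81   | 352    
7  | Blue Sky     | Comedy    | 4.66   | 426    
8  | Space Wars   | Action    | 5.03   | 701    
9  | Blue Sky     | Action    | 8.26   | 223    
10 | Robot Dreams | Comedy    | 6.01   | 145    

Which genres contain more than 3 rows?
SELECT genre, COUNT(*) as cnt
FROM movies
GROUP BY genre
HAVING COUNT(*) > 3

Result:
  Comedy: 4

Note: HAVING filters groups after aggregation, WHERE filters rows before.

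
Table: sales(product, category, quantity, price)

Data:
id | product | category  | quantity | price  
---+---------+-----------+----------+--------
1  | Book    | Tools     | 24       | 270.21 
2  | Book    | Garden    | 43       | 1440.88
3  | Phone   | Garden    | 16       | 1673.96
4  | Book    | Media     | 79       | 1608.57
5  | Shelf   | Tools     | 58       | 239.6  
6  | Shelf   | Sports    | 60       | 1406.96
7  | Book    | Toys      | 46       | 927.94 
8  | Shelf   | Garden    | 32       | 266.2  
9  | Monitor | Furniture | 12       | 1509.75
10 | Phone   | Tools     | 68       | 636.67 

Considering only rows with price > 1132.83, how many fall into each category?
SELECT category, COUNT(*)
FROM sales
WHERE price > 1132.83
GROUP BY category

Note: WHERE filters rows before grouping.

Result:
  Furniture: 1
  Garden: 2
  Media: 1
  Sports: 1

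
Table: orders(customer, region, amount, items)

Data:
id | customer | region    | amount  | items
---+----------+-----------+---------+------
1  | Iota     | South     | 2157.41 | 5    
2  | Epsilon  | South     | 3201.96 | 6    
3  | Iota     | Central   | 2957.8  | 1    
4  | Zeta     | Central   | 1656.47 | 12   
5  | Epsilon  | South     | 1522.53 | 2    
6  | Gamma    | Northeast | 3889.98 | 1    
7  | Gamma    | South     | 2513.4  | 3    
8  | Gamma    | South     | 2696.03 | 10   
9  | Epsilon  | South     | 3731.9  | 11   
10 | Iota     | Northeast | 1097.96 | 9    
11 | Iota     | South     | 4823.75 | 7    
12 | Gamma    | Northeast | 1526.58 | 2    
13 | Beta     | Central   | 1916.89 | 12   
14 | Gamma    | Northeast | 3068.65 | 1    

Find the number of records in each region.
SELECT region, COUNT(*) as count
FROM orders
GROUP BY region

Result:
  Central: 3
  Northeast: 4
  South: 7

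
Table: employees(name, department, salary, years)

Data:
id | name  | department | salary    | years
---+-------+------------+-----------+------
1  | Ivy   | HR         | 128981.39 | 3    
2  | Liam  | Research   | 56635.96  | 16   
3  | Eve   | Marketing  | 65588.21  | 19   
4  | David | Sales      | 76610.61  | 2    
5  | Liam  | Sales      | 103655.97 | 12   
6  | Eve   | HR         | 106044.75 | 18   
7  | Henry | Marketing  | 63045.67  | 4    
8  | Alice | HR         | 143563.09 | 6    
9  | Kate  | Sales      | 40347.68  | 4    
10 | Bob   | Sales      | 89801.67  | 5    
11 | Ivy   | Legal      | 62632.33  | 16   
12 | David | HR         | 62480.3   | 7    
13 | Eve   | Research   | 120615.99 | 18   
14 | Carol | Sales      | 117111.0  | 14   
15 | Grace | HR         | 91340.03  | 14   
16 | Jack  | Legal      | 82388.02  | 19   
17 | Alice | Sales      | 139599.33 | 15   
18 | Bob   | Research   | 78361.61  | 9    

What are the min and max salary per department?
SELECT department, MIN(salary), MAX(salary)
FROM employees
GROUP BY department

Result:
  HR: min=62480.30, max=143563.09
  Legal: min=62632.33, max=82388.02
  Marketing: min=63045.67, max=65588.21
  Research: min=56635.96, max=120615.99
  Sales: min=40347.68, max=139599.33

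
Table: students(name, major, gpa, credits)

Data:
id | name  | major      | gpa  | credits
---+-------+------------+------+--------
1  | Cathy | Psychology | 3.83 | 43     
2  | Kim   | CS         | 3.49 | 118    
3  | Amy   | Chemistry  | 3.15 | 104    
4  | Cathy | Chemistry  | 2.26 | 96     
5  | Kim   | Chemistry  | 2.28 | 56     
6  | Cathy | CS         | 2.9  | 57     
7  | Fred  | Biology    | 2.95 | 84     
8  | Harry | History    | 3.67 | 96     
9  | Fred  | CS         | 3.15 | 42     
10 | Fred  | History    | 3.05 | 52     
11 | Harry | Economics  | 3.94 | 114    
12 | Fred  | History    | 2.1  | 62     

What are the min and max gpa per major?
SELECT major, MIN(gpa), MAX(gpa)
FROM students
GROUP BY major

Result:
  Biology: min=2.95, max=2.95
  CS: min=2.90, max=3.49
  Chemistry: min=2.26, max=3.15
  Economics: min=3.94, max=3.94
  History: min=2.10, max=3.67
  Psychology: min=3.83, max=3.83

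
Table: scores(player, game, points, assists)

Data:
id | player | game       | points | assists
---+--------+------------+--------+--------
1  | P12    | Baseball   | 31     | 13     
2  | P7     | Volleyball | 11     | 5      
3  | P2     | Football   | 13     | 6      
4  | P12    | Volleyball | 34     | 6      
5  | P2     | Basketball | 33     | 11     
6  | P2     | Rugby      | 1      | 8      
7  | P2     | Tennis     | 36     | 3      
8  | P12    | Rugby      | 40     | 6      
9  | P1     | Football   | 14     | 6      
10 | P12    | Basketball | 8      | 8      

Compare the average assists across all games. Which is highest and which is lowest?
SELECT game, AVG(assists)
FROM scores
GROUP BY game
ORDER BY AVG(assists)

All groups:
  Tennis: 3.00
  Volleyball: 5.50
  Football: 6.00
  Rugby: 7.00
  Basketball: 9.50
  Baseball: 13.00

Highest: Baseball (13.00)
Lowest: Tennis (3.00)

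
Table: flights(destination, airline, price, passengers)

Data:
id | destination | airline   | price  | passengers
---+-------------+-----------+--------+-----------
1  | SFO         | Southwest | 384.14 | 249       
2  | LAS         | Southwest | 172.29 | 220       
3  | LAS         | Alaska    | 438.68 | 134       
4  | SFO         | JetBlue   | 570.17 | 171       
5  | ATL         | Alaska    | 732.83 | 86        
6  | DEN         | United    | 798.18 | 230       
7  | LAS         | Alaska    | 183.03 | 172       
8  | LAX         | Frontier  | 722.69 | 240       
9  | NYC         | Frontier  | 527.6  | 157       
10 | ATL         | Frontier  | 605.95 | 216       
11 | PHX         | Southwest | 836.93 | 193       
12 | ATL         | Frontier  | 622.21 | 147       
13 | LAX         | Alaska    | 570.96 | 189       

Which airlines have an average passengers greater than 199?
SELECT airline, AVG(passengers)
FROM flights
GROUP BY airline
HAVING AVG(passengers) > 199

Result:
  Southwest: avg=220.67
  United: avg=230.00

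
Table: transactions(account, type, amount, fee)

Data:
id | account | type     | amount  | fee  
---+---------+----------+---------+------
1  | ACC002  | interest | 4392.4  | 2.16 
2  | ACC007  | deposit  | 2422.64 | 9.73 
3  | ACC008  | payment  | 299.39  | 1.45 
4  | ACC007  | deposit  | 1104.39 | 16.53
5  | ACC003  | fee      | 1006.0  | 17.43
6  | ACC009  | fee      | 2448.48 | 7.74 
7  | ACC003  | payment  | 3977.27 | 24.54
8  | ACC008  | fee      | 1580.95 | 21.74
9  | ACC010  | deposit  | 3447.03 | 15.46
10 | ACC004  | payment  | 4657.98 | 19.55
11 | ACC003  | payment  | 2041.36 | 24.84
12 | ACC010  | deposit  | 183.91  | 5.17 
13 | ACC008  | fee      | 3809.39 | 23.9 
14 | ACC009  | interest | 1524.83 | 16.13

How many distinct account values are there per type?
SELECT type, COUNT(DISTINCT account)
FROM transactions
GROUP BY type

Result:
  deposit: 2 distinct
  fee: 3 distinct
  interest: 2 distinct
  payment: 3 distinct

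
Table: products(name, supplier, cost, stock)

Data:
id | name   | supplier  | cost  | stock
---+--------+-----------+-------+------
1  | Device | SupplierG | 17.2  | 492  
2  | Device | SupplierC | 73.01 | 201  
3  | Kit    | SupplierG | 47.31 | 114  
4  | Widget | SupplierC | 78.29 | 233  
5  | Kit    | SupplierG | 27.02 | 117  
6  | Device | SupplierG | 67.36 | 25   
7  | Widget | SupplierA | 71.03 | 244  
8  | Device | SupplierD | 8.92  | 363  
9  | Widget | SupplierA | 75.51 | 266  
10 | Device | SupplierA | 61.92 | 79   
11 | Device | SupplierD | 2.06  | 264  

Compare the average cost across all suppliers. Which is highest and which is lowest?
SELECT supplier, AVG(cost)
FROM products
GROUP BY supplier
ORDER BY AVG(cost)

All groups:
  SupplierD: 5.49
  SupplierG: 39.72
  SupplierA: 69.49
  SupplierC: 75.65

Highest: SupplierC (75.65)
Lowest: SupplierD (5.49)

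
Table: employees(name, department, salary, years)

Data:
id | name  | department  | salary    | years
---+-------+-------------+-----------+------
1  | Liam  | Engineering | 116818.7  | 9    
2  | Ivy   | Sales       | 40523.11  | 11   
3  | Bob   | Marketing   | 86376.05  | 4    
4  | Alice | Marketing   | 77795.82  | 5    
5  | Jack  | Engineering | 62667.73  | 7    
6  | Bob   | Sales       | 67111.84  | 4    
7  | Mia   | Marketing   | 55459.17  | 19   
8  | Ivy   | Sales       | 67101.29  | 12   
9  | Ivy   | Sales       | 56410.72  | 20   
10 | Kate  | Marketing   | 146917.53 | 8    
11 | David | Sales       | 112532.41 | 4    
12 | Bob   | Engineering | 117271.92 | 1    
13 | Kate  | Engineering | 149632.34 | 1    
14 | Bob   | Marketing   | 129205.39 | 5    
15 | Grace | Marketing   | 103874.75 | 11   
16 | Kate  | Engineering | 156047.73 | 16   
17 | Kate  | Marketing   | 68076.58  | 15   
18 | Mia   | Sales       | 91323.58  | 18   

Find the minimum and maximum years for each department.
SELECT department, MIN(years), MAX(years)
FROM employees
GROUP BY department

Result:
  Engineering: min=1, max=16
  Marketing: min=4, max=19
  Sales: min=4, max=20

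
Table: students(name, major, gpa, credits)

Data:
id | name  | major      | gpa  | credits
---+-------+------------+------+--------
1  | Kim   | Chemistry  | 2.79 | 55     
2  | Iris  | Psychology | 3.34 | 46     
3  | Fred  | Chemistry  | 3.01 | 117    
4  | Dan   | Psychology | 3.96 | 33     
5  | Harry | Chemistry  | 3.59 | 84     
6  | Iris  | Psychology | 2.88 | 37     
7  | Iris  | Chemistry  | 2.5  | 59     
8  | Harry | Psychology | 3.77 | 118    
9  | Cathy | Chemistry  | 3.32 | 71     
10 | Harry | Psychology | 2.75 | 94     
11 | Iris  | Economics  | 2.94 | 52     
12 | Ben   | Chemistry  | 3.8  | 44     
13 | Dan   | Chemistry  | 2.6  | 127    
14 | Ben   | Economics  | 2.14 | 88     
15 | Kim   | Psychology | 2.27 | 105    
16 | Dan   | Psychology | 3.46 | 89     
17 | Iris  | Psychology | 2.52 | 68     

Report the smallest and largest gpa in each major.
SELECT major, MIN(gpa), MAX(gpa)
FROM students
GROUP BY major

Result:
  Chemistry: min=2.50, max=3.80
  Economics: min=2.14, max=2.94
  Psychology: min=2.27, max=3.96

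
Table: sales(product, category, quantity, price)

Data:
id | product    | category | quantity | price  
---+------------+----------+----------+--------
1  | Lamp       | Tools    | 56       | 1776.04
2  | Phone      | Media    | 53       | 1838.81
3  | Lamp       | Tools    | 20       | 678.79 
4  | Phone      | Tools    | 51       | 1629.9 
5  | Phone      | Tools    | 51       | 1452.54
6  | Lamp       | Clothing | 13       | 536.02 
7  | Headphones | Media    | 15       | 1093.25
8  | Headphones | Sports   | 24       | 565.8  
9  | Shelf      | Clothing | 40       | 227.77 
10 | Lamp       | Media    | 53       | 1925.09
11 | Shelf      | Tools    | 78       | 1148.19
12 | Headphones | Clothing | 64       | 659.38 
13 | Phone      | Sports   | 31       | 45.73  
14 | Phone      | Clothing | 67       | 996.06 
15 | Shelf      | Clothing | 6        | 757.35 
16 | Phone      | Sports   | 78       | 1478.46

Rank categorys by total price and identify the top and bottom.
SELECT category, SUM(price)
FROM sales
GROUP BY category
ORDER BY SUM(price)

All groups:
  Sports: 2089.99
  Clothing: 3176.58
  Media: 4857.15
  Tools: 6685.46

Highest: Tools (6685.46)
Lowest: Sports (2089.99)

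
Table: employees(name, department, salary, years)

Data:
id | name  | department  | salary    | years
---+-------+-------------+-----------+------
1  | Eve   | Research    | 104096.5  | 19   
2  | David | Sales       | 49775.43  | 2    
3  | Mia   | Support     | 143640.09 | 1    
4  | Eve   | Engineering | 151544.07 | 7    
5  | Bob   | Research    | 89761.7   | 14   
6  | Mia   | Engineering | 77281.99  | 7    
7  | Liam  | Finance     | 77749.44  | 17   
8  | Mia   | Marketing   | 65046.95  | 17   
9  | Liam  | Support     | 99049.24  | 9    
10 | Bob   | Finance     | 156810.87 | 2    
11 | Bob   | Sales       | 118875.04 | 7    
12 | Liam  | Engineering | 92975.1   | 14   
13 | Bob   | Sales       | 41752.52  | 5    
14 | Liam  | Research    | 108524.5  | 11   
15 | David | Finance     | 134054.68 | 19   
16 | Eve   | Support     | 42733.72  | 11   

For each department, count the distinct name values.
SELECT department, COUNT(DISTINCT name)
FROM employees
GROUP BY department

Result:
  Engineering: 3 distinct
  Finance: 3 distinct
  Marketing: 1 distinct
  Research: 3 distinct
  Sales: 2 distinct
  Support: 3 distinct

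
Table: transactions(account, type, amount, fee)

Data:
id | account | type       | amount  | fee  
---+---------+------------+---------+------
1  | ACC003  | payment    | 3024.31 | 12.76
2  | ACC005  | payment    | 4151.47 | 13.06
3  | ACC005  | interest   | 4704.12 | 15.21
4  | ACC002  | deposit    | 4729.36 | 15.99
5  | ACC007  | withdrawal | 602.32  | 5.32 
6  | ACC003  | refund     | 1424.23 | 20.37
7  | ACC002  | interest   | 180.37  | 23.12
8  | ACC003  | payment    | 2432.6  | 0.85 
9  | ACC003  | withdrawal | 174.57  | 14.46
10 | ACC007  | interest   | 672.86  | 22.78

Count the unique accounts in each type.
SELECT type, COUNT(DISTINCT account)
FROM transactions
GROUP BY type

Result:
  deposit: 1 distinct
  interest: 3 distinct
  payment: 2 distinct
  refund: 1 distinct
  withdrawal: 2 distinct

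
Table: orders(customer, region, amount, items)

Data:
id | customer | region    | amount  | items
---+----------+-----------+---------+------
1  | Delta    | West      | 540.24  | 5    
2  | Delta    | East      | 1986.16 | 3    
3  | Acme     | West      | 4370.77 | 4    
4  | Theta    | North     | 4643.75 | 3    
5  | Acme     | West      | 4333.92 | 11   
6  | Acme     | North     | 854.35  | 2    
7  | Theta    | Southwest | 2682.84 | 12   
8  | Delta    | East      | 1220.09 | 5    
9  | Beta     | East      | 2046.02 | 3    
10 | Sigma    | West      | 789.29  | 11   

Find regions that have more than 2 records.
SELECT region, COUNT(*) as cnt
FROM orders
GROUP BY region
HAVING COUNT(*) > 2

Result:
  East: 3
  West: 4

Note: HAVING filters groups after aggregation, WHERE filters rows before.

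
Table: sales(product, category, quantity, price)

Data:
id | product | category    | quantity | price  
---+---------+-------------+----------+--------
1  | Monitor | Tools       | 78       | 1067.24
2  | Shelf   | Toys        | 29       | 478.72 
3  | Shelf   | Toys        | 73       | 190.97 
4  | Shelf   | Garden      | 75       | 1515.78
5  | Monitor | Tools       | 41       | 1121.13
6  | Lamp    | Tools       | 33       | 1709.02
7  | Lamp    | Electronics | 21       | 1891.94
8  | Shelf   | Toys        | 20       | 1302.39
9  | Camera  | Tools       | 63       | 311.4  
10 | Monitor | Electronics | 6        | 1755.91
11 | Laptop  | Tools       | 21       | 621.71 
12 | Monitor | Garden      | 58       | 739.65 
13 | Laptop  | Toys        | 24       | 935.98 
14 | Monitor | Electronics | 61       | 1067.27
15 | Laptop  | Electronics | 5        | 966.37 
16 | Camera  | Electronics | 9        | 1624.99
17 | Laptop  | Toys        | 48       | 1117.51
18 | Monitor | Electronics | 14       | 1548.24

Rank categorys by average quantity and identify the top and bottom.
SELECT category, AVG(quantity)
FROM sales
GROUP BY category
ORDER BY AVG(quantity)

All groups:
  Electronics: 19.33
  Toys: 38.80
  Tools: 47.20
  Garden: 66.50

Highest: Garden (66.50)
Lowest: Electronics (19.33)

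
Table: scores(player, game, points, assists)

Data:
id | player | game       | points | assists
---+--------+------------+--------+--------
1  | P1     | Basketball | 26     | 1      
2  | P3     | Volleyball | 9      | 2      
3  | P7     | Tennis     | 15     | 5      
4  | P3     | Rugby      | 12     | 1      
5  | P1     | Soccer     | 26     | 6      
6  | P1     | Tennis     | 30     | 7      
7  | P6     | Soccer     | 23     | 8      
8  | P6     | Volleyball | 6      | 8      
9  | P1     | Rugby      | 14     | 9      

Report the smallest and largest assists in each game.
SELECT game, MIN(assists), MAX(assists)
FROM scores
GROUP BY game

Result:
  Basketball: min=1, max=1
  Rugby: min=1, max=9
  Soccer: min=6, max=8
  Tennis: min=5, max=7
  Volleyball: min=2, max=8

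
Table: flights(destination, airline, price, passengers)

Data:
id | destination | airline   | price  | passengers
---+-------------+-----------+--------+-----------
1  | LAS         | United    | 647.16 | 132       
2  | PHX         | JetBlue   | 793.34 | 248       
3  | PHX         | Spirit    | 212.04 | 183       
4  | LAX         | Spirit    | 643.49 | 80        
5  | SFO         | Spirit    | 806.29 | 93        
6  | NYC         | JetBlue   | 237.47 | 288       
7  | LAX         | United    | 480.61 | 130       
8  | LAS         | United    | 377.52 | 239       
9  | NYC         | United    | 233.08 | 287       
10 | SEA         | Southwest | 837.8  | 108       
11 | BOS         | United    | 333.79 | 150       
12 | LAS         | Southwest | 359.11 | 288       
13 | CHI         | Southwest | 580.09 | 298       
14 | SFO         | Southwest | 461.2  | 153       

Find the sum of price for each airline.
SELECT airline, SUM(price) as result
FROM flights
GROUP BY airline

Result:
  JetBlue: 1030.81
  Southwest: 2238.20
  Spirit: 1661.82
  United: 2072.16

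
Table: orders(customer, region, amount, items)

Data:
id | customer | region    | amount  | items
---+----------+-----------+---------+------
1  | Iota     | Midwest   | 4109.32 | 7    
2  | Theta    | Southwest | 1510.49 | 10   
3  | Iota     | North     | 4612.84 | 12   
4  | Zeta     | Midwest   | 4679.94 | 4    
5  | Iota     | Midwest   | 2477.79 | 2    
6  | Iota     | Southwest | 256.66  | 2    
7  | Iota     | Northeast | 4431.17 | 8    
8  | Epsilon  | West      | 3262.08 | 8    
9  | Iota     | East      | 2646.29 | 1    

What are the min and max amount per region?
SELECT region, MIN(amount), MAX(amount)
FROM orders
GROUP BY region

Result:
  East: min=2646.29, max=2646.29
  Midwest: min=2477.79, max=4679.94
  North: min=4612.84, max=4612.84
  Northeast: min=4431.17, max=4431.17
  Southwest: min=256.66, max=1510.49
  West: min=3262.08, max=3262.08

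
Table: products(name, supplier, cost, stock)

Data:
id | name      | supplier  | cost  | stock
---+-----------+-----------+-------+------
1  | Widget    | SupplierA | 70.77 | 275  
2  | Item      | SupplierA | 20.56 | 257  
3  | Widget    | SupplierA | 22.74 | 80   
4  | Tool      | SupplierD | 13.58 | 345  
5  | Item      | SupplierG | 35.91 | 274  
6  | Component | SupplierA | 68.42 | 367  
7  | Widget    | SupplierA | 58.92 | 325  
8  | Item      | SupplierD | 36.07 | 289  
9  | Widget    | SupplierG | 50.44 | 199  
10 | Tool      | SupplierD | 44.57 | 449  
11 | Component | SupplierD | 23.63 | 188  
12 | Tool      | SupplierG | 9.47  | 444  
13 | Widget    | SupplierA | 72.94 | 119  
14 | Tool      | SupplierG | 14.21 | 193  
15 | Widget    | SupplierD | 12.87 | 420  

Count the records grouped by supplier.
SELECT supplier, COUNT(*) as count
FROM products
GROUP BY supplier

Result:
  SupplierA: 6
  SupplierD: 5
  SupplierG: 4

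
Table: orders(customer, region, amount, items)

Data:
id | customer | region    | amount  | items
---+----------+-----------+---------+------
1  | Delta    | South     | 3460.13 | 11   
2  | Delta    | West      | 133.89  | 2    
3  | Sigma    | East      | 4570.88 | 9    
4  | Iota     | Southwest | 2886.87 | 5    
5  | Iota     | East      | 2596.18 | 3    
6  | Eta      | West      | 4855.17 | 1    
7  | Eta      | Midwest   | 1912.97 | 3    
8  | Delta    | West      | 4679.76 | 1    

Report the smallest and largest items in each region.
SELECT region, MIN(items), MAX(items)
FROM orders
GROUP BY region

Result:
  East: min=3, max=9
  Midwest: min=3, max=3
  South: min=11, max=11
  Southwest: min=5, max=5
  West: min=1, max=2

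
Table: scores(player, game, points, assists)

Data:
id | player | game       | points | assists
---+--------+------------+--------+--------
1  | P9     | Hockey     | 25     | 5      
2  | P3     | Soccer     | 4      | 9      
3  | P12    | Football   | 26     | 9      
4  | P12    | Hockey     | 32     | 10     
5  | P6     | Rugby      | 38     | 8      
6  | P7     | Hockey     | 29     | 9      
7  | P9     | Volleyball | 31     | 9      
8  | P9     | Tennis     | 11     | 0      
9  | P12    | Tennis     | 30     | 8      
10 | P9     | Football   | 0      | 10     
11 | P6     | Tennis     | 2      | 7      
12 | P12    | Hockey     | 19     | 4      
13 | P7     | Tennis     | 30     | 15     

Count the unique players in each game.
SELECT game, COUNT(DISTINCT player)
FROM scores
GROUP BY game

Result:
  Football: 2 distinct
  Hockey: 3 distinct
  Rugby: 1 distinct
  Soccer: 1 distinct
  Tennis: 4 distinct
  Volleyball: 1 distinct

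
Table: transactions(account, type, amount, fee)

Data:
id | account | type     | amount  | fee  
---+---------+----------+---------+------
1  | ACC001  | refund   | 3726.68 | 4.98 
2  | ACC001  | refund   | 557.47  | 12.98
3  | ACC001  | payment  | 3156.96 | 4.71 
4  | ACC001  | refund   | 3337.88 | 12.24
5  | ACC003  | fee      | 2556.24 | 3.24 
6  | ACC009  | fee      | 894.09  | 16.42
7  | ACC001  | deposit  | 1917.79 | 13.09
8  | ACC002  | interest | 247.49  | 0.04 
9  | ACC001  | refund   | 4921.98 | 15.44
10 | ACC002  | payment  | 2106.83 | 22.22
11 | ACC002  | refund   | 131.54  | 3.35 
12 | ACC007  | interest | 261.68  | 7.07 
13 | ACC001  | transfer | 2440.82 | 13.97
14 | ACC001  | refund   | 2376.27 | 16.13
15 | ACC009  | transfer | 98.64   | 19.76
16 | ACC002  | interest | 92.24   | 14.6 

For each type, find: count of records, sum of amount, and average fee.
SELECT type,
       COUNT(*) as cnt,
       SUM(amount) as total_amount,
       AVG(fee) as avg_fee
FROM transactions
GROUP BY type

Result:
  deposit: 1 records, 1917.79 total amount, 13.09 avg fee
  fee: 2 records, 3450.33 total amount, 9.83 avg fee
  interest: 3 records, 601.41 total amount, 7.24 avg fee
  payment: 2 records, 5263.79 total amount, 13.47 avg fee
  refund: 6 records, 15051.82 total amount, 10.85 avg fee
  transfer: 2 records, 2539.46 total amount, 16.87 avg fee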